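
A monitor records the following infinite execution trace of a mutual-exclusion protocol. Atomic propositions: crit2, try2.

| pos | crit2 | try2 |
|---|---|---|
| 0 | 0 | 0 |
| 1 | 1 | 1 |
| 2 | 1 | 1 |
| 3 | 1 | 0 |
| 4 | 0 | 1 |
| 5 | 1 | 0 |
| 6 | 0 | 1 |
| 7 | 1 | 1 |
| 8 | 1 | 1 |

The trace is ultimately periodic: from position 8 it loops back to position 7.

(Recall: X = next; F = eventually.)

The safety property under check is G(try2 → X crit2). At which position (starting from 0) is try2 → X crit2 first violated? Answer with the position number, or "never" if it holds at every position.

never

try2 → X crit2 holds at every position 0..8, and those are all the positions the trace ever visits, so the invariant G(try2 → X crit2) is never violated.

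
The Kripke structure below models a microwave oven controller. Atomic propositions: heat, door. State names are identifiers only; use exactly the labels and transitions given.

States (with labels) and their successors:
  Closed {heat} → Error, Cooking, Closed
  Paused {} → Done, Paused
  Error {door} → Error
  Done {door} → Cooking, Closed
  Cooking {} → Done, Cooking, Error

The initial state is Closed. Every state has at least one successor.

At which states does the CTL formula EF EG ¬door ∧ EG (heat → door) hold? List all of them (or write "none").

States satisfying EG ¬door: {Closed, Paused, Cooking}.
States satisfying EF EG ¬door: {Closed, Paused, Done, Cooking}.
States satisfying heat → door: {Paused, Error, Done, Cooking}.
States satisfying EG (heat → door): {Paused, Error, Done, Cooking}.
States satisfying EF EG ¬door ∧ EG (heat → door): {Paused, Done, Cooking}.

{Paused, Done, Cooking}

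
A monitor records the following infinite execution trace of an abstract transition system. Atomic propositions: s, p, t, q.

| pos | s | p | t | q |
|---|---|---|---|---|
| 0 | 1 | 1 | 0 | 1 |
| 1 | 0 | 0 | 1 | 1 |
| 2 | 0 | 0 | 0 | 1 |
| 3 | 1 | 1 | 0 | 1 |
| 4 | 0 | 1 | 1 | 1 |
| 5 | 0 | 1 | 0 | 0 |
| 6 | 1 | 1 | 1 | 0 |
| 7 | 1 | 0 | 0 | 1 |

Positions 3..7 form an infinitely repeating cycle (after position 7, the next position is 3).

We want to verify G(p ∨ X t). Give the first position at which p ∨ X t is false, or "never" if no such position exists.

1

Check p ∨ X t at each position in order: 0 ✓.
At position 1 the labels are {q, t} and the next position 2 has {q}, so p ∨ X t is false there. This is the first violation.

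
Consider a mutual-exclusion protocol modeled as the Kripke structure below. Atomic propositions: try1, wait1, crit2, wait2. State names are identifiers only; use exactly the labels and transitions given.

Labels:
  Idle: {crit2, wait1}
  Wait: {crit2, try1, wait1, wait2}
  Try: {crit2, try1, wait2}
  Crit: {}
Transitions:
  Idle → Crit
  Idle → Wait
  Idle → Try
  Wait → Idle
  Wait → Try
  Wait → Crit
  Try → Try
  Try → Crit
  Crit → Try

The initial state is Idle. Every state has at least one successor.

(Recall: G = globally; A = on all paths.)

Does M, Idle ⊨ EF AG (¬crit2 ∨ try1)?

Satisfied

States satisfying AG (¬crit2 ∨ try1): {Try, Crit}.
States satisfying EF AG (¬crit2 ∨ try1): {Idle, Wait, Try, Crit}.
Some path from Idle reaches a state where AG (¬crit2 ∨ try1) holds.
Idle ∈ Sat(EF AG (¬crit2 ∨ try1)).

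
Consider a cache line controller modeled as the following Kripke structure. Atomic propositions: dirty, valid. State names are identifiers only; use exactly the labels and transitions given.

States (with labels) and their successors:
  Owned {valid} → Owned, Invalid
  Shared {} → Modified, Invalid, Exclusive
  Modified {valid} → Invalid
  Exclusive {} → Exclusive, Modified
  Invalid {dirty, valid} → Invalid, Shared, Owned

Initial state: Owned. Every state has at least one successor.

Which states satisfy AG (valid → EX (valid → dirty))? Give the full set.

States satisfying valid → EX (valid → dirty): {Owned, Shared, Modified, Exclusive, Invalid}.
States satisfying AG (valid → EX (valid → dirty)): {Owned, Shared, Modified, Exclusive, Invalid}.

{Owned, Shared, Modified, Exclusive, Invalid}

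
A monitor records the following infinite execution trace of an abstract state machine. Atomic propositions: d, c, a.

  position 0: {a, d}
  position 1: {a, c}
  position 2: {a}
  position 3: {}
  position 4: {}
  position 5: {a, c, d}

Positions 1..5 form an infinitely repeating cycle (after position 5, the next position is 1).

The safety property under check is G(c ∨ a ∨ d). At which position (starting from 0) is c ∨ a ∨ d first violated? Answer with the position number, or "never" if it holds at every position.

3

Check c ∨ a ∨ d at each position in order: 0 ✓, 1 ✓, 2 ✓.
At position 3 the labels are {}, so c ∨ a ∨ d is false there. This is the first violation.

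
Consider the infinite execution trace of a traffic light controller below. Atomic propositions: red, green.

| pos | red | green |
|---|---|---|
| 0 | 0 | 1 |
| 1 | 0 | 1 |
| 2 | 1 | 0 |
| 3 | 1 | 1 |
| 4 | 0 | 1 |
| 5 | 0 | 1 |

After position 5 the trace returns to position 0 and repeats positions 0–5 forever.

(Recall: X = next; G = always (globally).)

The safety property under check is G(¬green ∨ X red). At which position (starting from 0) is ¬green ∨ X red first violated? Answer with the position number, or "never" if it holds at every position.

0

At position 0 the labels are {green} and the next position 1 has {green}, so ¬green ∨ X red is false there. This is the first violation.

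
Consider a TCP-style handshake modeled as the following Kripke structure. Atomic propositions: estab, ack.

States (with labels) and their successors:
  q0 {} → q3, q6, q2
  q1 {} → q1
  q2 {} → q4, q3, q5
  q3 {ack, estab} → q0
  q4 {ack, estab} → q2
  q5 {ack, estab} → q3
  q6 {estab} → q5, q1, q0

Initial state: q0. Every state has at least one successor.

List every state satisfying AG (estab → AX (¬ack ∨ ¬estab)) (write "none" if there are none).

{q1}

States satisfying estab → AX (¬ack ∨ ¬estab): {q0, q1, q2, q3, q4}.
States satisfying AG (estab → AX (¬ack ∨ ¬estab)): {q1}.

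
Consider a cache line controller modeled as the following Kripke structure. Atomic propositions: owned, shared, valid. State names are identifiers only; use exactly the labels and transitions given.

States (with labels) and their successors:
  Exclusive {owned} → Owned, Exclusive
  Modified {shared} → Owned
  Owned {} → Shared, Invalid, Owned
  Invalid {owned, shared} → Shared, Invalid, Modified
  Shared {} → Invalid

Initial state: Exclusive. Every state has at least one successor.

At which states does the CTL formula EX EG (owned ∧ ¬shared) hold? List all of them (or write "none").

States satisfying EG (owned ∧ ¬shared): {Exclusive}.
States satisfying EX EG (owned ∧ ¬shared): {Exclusive}.

{Exclusive}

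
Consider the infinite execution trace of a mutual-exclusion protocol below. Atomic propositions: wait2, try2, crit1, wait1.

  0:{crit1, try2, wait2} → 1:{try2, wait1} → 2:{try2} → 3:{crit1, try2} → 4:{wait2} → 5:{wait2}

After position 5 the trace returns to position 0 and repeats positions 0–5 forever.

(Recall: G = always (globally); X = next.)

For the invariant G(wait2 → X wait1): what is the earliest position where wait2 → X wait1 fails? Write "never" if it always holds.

Check wait2 → X wait1 at each position in order: 0 ✓, 1 ✓, 2 ✓, 3 ✓.
At position 4 the labels are {wait2} and the next position 5 has {wait2}, so wait2 → X wait1 is false there. This is the first violation.

4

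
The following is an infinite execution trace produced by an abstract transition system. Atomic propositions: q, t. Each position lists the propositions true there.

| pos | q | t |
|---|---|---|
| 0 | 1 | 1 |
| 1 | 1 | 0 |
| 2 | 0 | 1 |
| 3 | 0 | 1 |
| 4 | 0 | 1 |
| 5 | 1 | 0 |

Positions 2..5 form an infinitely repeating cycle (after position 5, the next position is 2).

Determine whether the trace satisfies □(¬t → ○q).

No

¬t → ○q must hold at every position from 0 onward. It fails at position 1, so □(¬t → ○q) is false.
Positions where ¬t holds: 1, 5.
Check ○q at each: 1→fails, 5→fails.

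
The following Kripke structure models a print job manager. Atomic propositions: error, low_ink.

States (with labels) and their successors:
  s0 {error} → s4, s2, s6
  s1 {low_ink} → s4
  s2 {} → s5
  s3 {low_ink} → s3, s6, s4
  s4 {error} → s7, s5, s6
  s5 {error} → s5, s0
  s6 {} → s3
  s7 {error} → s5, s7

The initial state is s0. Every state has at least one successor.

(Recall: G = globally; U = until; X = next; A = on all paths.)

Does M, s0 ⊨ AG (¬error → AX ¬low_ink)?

States satisfying ¬error → AX ¬low_ink: {s0, s1, s2, s4, s5, s7}.
States satisfying AG (¬error → AX ¬low_ink): ∅.
s3 is reachable from s0 and violates ¬error → AX ¬low_ink, so AG fails at s0.
s0 ∉ Sat(AG (¬error → AX ¬low_ink)).

Violated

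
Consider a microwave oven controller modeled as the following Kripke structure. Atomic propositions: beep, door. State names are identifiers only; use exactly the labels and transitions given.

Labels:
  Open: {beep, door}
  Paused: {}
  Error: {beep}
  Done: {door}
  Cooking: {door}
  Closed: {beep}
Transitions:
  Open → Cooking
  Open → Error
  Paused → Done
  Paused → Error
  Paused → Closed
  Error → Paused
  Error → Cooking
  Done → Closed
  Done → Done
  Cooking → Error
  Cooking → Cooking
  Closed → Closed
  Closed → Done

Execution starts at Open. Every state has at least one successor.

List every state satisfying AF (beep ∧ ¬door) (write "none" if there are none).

{Error, Closed}

States satisfying beep ∧ ¬door: {Error, Closed}.
States satisfying AF (beep ∧ ¬door): {Error, Closed}.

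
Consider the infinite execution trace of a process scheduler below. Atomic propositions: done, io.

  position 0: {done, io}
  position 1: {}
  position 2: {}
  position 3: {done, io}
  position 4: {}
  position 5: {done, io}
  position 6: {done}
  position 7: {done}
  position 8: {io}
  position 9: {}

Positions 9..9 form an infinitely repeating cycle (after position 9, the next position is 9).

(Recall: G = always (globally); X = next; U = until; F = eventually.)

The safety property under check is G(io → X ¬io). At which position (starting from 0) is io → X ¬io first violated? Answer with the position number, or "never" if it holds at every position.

io → X ¬io holds at every position 0..9, and those are all the positions the trace ever visits, so the invariant G(io → X ¬io) is never violated.

never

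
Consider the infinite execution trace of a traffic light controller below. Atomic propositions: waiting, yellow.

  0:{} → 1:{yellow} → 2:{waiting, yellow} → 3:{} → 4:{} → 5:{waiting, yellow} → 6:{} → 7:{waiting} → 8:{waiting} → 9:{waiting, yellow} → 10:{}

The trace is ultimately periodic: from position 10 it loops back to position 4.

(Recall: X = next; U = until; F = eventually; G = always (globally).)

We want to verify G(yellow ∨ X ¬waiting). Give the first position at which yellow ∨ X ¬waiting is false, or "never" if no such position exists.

Check yellow ∨ X ¬waiting at each position in order: 0 ✓, 1 ✓, 2 ✓, 3 ✓.
At position 4 the labels are {} and the next position 5 has {waiting, yellow}, so yellow ∨ X ¬waiting is false there. This is the first violation.

4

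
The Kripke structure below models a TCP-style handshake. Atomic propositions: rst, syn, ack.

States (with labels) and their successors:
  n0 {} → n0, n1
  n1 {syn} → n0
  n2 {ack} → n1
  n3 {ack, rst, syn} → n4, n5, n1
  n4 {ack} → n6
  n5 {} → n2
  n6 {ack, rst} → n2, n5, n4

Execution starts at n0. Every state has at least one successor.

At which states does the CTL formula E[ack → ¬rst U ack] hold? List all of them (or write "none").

{n2, n3, n4, n5, n6}

States satisfying ack → ¬rst: {n0, n1, n2, n4, n5}.
States satisfying ack: {n2, n3, n4, n6}.
States satisfying E[ack → ¬rst U ack]: {n2, n3, n4, n5, n6}.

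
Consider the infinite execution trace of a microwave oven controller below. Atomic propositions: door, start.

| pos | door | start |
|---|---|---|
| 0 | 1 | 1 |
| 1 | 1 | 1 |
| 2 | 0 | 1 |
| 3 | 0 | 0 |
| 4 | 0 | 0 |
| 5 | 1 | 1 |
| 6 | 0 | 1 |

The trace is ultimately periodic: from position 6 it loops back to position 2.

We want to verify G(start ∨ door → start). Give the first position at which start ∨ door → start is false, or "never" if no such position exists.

never

start ∨ door → start holds at every position 0..6, and those are all the positions the trace ever visits, so the invariant G(start ∨ door → start) is never violated.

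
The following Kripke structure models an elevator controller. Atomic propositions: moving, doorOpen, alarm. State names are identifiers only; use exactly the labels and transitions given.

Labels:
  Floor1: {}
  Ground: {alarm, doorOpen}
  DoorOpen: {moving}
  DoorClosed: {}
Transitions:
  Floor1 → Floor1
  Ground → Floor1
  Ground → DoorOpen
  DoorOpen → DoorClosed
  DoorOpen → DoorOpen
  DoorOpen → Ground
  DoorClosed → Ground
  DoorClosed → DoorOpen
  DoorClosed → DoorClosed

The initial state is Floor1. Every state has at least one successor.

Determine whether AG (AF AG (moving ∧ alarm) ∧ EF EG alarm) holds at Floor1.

States satisfying AF AG (moving ∧ alarm) ∧ EF EG alarm: ∅.
States satisfying AG (AF AG (moving ∧ alarm) ∧ EF EG alarm): ∅.
Floor1 is reachable from Floor1 and violates AF AG (moving ∧ alarm) ∧ EF EG alarm, so AG fails at Floor1.
Floor1 ∉ Sat(AG (AF AG (moving ∧ alarm) ∧ EF EG alarm)).

Does not hold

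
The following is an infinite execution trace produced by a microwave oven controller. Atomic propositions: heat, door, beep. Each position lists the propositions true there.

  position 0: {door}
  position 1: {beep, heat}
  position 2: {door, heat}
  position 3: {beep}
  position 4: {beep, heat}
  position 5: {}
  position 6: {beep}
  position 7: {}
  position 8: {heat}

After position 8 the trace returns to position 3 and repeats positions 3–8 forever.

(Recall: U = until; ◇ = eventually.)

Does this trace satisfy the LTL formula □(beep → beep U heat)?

Does not hold

beep → beep U heat must hold at every position from 0 onward. It fails at position 6, so □(beep → beep U heat) is false.
Positions where beep holds: 1, 3, 4, 6.
Check beep U heat at each: 1→ok, 3→ok, 4→ok, 6→fails.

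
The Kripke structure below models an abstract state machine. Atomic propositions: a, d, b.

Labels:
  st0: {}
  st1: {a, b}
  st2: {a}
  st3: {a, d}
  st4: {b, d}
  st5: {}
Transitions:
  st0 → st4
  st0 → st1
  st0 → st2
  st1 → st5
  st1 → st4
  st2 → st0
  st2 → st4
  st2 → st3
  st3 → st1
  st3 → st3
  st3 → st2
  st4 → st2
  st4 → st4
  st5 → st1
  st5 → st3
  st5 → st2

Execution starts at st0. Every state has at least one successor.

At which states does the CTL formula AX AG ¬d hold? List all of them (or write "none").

States satisfying AG ¬d: ∅.
States satisfying AX AG ¬d: ∅.

none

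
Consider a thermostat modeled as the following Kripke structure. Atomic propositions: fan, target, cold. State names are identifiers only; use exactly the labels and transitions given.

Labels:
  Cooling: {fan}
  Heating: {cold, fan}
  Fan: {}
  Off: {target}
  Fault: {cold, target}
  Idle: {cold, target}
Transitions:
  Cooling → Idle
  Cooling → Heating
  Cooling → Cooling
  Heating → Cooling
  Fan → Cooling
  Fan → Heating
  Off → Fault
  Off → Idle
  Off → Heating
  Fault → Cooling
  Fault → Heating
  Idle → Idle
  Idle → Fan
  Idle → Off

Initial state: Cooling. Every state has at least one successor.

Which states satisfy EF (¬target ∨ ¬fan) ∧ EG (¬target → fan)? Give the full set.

States satisfying ¬target ∨ ¬fan: {Cooling, Heating, Fan, Off, Fault, Idle}.
States satisfying EF (¬target ∨ ¬fan): {Cooling, Heating, Fan, Off, Fault, Idle}.
States satisfying ¬target → fan: {Cooling, Heating, Off, Fault, Idle}.
States satisfying EG (¬target → fan): {Cooling, Heating, Off, Fault, Idle}.
States satisfying EF (¬target ∨ ¬fan) ∧ EG (¬target → fan): {Cooling, Heating, Off, Fault, Idle}.

{Cooling, Heating, Off, Fault, Idle}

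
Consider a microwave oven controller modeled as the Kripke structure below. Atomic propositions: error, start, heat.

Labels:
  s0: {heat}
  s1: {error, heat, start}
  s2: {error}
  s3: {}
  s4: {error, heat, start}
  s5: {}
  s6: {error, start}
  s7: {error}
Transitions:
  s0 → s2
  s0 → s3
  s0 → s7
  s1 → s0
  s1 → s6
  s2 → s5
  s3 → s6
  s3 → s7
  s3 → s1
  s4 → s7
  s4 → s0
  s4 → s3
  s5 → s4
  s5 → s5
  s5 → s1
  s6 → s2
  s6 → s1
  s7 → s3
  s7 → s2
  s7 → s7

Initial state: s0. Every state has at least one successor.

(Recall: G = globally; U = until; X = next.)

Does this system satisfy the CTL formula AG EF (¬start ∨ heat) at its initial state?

Satisfied

States satisfying EF (¬start ∨ heat): {s0, s1, s2, s3, s4, s5, s6, s7}.
States satisfying AG EF (¬start ∨ heat): {s0, s1, s2, s3, s4, s5, s6, s7}.
Every state reachable from s0 satisfies EF (¬start ∨ heat).
s0 ∈ Sat(AG EF (¬start ∨ heat)).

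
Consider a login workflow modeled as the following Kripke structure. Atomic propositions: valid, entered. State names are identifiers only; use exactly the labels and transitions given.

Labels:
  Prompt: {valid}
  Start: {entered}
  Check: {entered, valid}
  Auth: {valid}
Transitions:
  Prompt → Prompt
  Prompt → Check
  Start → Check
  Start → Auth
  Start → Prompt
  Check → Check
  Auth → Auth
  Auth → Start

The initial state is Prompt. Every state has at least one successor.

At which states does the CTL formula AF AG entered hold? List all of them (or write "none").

{Check}

States satisfying AG entered: {Check}.
States satisfying AF AG entered: {Check}.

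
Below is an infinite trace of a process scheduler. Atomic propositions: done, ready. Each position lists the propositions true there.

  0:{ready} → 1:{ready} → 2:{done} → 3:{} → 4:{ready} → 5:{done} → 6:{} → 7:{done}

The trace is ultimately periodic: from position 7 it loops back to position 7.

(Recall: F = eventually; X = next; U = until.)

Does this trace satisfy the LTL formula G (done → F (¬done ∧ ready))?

done → F (¬done ∧ ready) must hold at every position from 0 onward. It fails at position 5, so G (done → F (¬done ∧ ready)) is false.
Positions where done holds: 2, 5, 7.
Check F (¬done ∧ ready) at each: 2→ok, 5→fails, 7→fails.

Does not hold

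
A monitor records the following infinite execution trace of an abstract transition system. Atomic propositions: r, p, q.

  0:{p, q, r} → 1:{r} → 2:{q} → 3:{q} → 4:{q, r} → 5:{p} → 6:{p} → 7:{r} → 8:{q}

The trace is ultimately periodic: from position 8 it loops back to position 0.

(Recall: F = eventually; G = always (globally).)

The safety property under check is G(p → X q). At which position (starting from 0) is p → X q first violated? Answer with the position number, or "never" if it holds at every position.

At position 0 the labels are {p, q, r} and the next position 1 has {r}, so p → X q is false there. This is the first violation.

0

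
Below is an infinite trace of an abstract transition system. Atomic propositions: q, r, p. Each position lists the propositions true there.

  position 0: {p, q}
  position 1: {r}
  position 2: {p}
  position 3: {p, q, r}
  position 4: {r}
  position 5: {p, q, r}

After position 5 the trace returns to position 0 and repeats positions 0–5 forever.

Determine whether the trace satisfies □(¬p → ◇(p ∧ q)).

¬p → ◇(p ∧ q) holds at every position 0..5, and those are all positions ever visited, so □(¬p → ◇(p ∧ q)) holds.
Positions where ¬p holds: 1, 4.
Check ◇(p ∧ q) at each: 1→ok, 4→ok.

Satisfied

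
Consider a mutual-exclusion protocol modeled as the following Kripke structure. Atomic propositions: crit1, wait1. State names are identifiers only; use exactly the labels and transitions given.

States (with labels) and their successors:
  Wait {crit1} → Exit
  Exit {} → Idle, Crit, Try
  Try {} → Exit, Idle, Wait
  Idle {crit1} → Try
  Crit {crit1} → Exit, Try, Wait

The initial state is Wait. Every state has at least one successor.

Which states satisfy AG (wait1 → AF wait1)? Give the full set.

{Wait, Exit, Try, Idle, Crit}

States satisfying wait1 → AF wait1: {Wait, Exit, Try, Idle, Crit}.
States satisfying AG (wait1 → AF wait1): {Wait, Exit, Try, Idle, Crit}.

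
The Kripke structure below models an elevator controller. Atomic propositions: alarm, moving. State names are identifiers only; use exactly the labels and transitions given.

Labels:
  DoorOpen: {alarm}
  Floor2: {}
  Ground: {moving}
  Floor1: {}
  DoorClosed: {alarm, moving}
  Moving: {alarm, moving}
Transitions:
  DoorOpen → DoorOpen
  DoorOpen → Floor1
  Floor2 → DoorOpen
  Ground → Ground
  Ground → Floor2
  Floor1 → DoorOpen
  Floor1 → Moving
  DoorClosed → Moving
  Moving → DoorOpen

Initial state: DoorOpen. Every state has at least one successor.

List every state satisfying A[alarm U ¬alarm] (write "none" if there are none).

{Floor2, Ground, Floor1}

States satisfying alarm: {DoorOpen, DoorClosed, Moving}.
States satisfying ¬alarm: {Floor2, Ground, Floor1}.
States satisfying A[alarm U ¬alarm]: {Floor2, Ground, Floor1}.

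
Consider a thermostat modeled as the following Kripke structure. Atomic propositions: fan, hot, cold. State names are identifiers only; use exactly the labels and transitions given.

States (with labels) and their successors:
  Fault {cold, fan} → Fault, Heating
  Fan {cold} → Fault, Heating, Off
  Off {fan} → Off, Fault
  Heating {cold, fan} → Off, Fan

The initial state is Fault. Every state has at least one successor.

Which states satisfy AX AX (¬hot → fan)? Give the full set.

{Off, Heating}

States satisfying AX (¬hot → fan): {Fault, Fan, Off}.
States satisfying AX AX (¬hot → fan): {Off, Heating}.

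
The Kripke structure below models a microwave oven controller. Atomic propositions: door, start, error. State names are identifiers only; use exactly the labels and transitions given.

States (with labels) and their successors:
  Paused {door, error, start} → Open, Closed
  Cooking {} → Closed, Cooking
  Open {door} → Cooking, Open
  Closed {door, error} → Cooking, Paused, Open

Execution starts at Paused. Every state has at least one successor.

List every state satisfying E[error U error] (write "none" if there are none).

States satisfying error: {Paused, Closed}.
States satisfying E[error U error]: {Paused, Closed}.

{Paused, Closed}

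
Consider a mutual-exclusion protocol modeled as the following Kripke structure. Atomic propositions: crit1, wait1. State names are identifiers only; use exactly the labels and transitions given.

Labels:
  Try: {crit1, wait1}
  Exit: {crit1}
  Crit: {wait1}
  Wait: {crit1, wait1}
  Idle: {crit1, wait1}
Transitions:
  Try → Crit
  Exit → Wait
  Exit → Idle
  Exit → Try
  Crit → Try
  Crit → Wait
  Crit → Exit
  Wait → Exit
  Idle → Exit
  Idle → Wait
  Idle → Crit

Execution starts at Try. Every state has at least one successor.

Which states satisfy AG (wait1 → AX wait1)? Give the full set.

States satisfying wait1 → AX wait1: {Try, Exit}.
States satisfying AG (wait1 → AX wait1): ∅.

none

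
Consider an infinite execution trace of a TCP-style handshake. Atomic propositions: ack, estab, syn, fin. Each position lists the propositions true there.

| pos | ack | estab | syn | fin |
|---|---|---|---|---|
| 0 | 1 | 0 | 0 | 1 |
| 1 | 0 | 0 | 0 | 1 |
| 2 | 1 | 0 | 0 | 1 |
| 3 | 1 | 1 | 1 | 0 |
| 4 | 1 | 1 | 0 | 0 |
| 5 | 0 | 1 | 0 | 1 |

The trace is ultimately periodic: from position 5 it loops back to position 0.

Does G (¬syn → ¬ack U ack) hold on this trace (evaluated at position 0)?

¬syn → ¬ack U ack holds at every position 0..5, and those are all positions ever visited, so G (¬syn → ¬ack U ack) holds.
Positions where ¬syn holds: 0, 1, 2, 4, 5.
Check ¬ack U ack at each: 0→ok, 1→ok, 2→ok, 4→ok, 5→ok.

Holds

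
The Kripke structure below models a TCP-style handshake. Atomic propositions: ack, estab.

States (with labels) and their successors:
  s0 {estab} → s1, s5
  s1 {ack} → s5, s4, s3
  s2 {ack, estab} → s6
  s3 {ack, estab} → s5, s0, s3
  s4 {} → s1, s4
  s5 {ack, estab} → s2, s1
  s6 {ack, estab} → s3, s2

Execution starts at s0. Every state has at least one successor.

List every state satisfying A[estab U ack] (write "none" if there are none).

{s0, s1, s2, s3, s5, s6}

States satisfying estab: {s0, s2, s3, s5, s6}.
States satisfying ack: {s1, s2, s3, s5, s6}.
States satisfying A[estab U ack]: {s0, s1, s2, s3, s5, s6}.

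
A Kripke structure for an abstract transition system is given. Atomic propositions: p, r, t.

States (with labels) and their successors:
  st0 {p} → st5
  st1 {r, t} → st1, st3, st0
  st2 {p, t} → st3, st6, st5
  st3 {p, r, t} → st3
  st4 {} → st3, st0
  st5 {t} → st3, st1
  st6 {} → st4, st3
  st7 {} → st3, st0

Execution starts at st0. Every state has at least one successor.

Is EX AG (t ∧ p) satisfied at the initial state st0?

No

States satisfying AG (t ∧ p): {st3}.
States satisfying EX AG (t ∧ p): {st1, st2, st3, st4, st5, st6, st7}.
No suitable path/successor from st0 witnesses the formula.
st0 ∉ Sat(EX AG (t ∧ p)).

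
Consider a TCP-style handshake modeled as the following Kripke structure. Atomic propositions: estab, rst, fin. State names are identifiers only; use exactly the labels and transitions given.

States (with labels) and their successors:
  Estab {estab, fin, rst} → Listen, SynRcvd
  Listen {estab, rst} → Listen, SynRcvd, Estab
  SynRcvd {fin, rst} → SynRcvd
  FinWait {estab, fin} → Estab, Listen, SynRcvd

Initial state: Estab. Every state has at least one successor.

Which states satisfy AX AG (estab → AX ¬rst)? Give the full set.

States satisfying AG (estab → AX ¬rst): {SynRcvd}.
States satisfying AX AG (estab → AX ¬rst): {SynRcvd}.

{SynRcvd}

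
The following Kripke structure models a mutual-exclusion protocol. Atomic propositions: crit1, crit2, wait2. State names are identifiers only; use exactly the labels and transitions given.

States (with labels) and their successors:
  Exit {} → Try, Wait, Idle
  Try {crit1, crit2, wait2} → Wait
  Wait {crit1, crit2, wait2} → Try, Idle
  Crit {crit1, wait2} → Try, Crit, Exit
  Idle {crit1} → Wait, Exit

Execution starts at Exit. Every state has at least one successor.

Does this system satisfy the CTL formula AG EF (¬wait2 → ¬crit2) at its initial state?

Holds

States satisfying EF (¬wait2 → ¬crit2): {Exit, Try, Wait, Crit, Idle}.
States satisfying AG EF (¬wait2 → ¬crit2): {Exit, Try, Wait, Crit, Idle}.
Every state reachable from Exit satisfies EF (¬wait2 → ¬crit2).
Exit ∈ Sat(AG EF (¬wait2 → ¬crit2)).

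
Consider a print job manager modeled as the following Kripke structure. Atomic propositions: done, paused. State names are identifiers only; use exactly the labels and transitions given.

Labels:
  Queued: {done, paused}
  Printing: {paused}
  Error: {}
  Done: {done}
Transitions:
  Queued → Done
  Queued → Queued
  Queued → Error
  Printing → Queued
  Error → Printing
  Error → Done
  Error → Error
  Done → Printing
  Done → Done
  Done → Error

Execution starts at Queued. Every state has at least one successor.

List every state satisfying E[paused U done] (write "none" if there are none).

{Queued, Printing, Done}

States satisfying paused: {Queued, Printing}.
States satisfying done: {Queued, Done}.
States satisfying E[paused U done]: {Queued, Printing, Done}.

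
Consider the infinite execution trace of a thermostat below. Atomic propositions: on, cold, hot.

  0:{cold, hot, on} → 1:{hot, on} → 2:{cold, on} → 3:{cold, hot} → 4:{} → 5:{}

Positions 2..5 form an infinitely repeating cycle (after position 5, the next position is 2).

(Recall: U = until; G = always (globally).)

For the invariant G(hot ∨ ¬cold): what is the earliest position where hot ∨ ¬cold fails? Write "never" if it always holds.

Check hot ∨ ¬cold at each position in order: 0 ✓, 1 ✓.
At position 2 the labels are {cold, on}, so hot ∨ ¬cold is false there. This is the first violation.

2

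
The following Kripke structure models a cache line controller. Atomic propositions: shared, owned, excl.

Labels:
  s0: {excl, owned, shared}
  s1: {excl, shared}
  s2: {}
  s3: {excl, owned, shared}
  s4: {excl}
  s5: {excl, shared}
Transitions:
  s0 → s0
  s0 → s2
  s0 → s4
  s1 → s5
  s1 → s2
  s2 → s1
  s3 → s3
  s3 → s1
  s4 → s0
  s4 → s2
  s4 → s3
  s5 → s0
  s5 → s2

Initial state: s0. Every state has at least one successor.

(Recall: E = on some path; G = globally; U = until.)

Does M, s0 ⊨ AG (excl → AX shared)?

States satisfying excl → AX shared: {s2, s3}.
States satisfying AG (excl → AX shared): ∅.
s0 is reachable from s0 and violates excl → AX shared, so AG fails at s0.
s0 ∉ Sat(AG (excl → AX shared)).

Does not hold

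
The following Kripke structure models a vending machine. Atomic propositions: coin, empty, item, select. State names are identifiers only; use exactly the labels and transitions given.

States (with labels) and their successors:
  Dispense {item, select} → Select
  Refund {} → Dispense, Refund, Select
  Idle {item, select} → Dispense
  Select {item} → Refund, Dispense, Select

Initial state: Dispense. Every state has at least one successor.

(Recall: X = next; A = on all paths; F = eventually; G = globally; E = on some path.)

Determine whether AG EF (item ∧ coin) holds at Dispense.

No

States satisfying EF (item ∧ coin): ∅.
States satisfying AG EF (item ∧ coin): ∅.
Dispense is reachable from Dispense and violates EF (item ∧ coin), so AG fails at Dispense.
Dispense ∉ Sat(AG EF (item ∧ coin)).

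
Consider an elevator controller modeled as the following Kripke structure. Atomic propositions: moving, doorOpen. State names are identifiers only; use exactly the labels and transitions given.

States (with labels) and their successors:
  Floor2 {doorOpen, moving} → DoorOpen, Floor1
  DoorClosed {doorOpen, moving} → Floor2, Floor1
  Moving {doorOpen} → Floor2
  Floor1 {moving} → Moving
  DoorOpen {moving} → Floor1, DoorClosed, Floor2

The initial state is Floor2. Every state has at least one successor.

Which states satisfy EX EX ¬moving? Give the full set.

{Floor2, DoorClosed, DoorOpen}

States satisfying EX ¬moving: {Floor1}.
States satisfying EX EX ¬moving: {Floor2, DoorClosed, DoorOpen}.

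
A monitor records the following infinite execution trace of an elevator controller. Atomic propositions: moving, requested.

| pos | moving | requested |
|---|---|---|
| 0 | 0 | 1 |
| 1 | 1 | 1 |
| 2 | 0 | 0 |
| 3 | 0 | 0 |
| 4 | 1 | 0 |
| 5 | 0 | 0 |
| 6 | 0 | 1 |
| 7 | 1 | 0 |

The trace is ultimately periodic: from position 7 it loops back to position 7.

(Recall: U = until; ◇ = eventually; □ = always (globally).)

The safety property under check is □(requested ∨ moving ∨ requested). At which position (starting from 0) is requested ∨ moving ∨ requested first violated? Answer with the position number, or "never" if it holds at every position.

Check requested ∨ moving ∨ requested at each position in order: 0 ✓, 1 ✓.
At position 2 the labels are {}, so requested ∨ moving ∨ requested is false there. This is the first violation.

2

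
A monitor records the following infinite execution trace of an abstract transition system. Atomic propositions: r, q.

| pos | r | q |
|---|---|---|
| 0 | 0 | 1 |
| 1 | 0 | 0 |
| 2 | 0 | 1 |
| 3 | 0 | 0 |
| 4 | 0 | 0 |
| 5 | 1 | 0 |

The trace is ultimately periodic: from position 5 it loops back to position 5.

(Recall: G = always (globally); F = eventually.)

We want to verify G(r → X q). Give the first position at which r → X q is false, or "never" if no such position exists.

Check r → X q at each position in order: 0 ✓, 1 ✓, 2 ✓, 3 ✓, 4 ✓.
At position 5 the labels are {r} and the next position 5 has {r}, so r → X q is false there. This is the first violation.

5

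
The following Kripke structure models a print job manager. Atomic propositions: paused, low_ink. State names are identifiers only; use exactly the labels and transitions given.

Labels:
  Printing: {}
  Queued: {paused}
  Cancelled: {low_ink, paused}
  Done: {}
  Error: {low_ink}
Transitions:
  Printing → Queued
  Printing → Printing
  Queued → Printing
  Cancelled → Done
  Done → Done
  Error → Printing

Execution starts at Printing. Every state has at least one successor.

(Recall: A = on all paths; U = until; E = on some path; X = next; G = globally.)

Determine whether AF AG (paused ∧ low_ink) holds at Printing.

Does not hold

States satisfying AG (paused ∧ low_ink): ∅.
States satisfying AF AG (paused ∧ low_ink): ∅.
There is a path from Printing along which AG (paused ∧ low_ink) never holds.
Printing ∉ Sat(AF AG (paused ∧ low_ink)).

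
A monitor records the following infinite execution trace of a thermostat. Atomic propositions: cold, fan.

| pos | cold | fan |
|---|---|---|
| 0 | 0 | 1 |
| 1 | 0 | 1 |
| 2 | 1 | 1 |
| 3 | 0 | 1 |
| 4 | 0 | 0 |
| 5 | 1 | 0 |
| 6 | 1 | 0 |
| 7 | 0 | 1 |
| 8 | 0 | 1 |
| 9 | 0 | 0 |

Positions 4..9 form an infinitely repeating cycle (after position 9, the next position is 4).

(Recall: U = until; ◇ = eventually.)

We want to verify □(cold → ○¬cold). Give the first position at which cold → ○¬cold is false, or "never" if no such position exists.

5

Check cold → ○¬cold at each position in order: 0 ✓, 1 ✓, 2 ✓, 3 ✓, 4 ✓.
At position 5 the labels are {cold} and the next position 6 has {cold}, so cold → ○¬cold is false there. This is the first violation.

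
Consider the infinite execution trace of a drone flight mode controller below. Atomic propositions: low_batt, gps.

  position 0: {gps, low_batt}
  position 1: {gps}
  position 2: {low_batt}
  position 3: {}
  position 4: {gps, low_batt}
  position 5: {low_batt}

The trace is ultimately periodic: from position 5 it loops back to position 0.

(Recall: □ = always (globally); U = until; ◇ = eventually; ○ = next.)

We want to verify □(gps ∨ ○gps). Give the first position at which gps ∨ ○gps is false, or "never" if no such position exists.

2

Check gps ∨ ○gps at each position in order: 0 ✓, 1 ✓.
At position 2 the labels are {low_batt} and the next position 3 has {}, so gps ∨ ○gps is false there. This is the first violation.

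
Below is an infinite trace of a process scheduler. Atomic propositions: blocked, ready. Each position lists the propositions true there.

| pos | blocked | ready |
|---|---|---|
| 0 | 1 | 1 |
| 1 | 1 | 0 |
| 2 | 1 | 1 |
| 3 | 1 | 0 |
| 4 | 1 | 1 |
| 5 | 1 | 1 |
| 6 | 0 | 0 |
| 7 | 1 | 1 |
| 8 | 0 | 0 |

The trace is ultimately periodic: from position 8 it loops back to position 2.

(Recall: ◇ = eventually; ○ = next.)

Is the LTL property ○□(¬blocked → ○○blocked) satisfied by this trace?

The position after 0 is 1; □(¬blocked → ○○blocked) is false there.

Does not hold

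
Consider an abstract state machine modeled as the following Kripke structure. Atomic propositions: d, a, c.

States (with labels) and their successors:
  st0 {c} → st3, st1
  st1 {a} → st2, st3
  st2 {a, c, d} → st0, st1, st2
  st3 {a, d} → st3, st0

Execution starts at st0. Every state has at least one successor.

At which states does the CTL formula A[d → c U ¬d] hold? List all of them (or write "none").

{st0, st1}

States satisfying d → c: {st0, st1, st2}.
States satisfying ¬d: {st0, st1}.
States satisfying A[d → c U ¬d]: {st0, st1}.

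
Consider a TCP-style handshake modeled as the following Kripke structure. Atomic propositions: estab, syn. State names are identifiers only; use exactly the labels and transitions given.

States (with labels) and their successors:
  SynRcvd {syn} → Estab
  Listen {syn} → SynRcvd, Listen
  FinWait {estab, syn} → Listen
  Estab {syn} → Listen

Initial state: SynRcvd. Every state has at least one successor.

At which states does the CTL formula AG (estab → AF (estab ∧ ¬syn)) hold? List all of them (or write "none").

{SynRcvd, Listen, Estab}

States satisfying estab → AF (estab ∧ ¬syn): {SynRcvd, Listen, Estab}.
States satisfying AG (estab → AF (estab ∧ ¬syn)): {SynRcvd, Listen, Estab}.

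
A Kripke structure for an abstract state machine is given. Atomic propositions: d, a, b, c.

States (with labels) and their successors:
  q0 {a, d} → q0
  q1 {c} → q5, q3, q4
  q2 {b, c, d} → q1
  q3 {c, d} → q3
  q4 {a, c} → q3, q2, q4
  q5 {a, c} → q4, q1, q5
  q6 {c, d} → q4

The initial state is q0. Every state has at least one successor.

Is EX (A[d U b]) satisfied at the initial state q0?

No

States satisfying A[d U b]: {q2}.
States satisfying EX (A[d U b]): {q4}.
No suitable path/successor from q0 witnesses the formula.
q0 ∉ Sat(EX (A[d U b])).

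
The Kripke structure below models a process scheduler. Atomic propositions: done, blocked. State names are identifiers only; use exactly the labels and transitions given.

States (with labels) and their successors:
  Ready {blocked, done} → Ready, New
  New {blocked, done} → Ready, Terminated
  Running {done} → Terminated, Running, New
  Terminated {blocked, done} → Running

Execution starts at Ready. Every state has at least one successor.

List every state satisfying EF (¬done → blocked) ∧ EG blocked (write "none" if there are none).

{Ready, New}

States satisfying ¬done → blocked: {Ready, New, Running, Terminated}.
States satisfying EF (¬done → blocked): {Ready, New, Running, Terminated}.
States satisfying blocked: {Ready, New, Terminated}.
States satisfying EG blocked: {Ready, New}.
States satisfying EF (¬done → blocked) ∧ EG blocked: {Ready, New}.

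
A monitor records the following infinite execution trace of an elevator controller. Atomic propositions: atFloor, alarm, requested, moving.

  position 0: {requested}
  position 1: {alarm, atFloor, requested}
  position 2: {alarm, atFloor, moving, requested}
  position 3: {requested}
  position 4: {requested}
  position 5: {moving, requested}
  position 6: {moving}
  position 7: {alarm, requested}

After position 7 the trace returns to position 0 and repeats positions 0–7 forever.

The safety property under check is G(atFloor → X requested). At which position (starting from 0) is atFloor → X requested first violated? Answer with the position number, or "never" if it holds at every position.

atFloor → X requested holds at every position 0..7, and those are all the positions the trace ever visits, so the invariant G(atFloor → X requested) is never violated.

never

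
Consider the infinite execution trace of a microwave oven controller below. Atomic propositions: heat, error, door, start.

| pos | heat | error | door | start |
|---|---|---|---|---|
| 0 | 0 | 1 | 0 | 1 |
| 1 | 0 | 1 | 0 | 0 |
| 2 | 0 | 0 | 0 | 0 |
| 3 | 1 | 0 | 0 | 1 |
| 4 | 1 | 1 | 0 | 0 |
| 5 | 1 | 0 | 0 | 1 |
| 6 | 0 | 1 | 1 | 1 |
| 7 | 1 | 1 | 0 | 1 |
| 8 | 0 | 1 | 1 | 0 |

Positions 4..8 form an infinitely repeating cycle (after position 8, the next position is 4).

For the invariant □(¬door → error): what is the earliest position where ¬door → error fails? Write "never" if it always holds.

Check ¬door → error at each position in order: 0 ✓, 1 ✓.
At position 2 the labels are {}, so ¬door → error is false there. This is the first violation.

2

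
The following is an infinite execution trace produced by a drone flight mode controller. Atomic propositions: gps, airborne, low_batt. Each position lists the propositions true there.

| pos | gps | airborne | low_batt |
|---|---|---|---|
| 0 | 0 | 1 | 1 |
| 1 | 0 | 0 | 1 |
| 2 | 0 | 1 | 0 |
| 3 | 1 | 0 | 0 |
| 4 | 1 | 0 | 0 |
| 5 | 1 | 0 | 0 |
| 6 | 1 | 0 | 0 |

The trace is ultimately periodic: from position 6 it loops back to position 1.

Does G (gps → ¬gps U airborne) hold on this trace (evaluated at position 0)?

Does not hold

gps → ¬gps U airborne must hold at every position from 0 onward. It fails at position 3, so G (gps → ¬gps U airborne) is false.
Positions where gps holds: 3, 4, 5, 6.
Check ¬gps U airborne at each: 3→fails, 4→fails, 5→fails, 6→fails.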